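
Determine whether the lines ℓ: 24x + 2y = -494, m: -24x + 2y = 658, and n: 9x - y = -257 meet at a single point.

Yes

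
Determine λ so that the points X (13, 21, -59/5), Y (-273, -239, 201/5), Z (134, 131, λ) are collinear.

Collinearity requires XY × XZ = 0; each component is linear in λ.
The x-component gives (-260)λ + (-8788) = 0, so λ = -169/5.
The remaining components then also vanish.

-169/5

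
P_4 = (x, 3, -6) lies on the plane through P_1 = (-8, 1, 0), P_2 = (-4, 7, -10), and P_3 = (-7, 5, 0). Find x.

-6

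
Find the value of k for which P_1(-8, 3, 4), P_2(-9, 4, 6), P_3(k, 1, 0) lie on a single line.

Collinearity requires P_1P_2 × P_1P_3 = 0; each component is linear in k.
The y-component gives (2)k + (12) = 0, so k = -6.
The remaining components then also vanish.

-6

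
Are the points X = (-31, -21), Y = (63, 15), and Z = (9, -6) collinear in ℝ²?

XY = (94, 36), XZ = (40, 15).
Twice the signed area of △XYZ is (94)(15) − (36)(40) = -30.
The area is nonzero, so the three points are not collinear.

No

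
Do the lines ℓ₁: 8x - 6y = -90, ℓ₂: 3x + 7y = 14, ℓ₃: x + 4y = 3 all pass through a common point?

Lines aᵢx + bᵢy = cᵢ with pairwise distinct directions are concurrent exactly when det[aᵢ bᵢ cᵢ] = 0.
Here the determinant is -760.
Nonzero, so no common point exists.

No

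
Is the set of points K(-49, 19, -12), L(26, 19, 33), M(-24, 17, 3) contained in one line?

No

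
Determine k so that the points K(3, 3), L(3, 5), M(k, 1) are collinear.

3

Collinearity: (M − K) must be parallel to (L − K) = (0, 2).
Cross-multiplying the components: (k − 3)·(2) = (-2)·(0).
Solving gives k = 3.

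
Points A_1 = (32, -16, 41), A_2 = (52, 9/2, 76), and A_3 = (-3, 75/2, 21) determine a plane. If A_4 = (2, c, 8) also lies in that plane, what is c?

Coplanarity requires A_1A_2 · (A_1A_3 × A_1A_4) = 0.
A_1A_2 = (20, 41/2, 35), A_1A_3 = (-35, 107/2, -20); the triple product is linear in c with coefficient -825 and constant term -7425/2.
Setting it to zero: c = -9/2.

-9/2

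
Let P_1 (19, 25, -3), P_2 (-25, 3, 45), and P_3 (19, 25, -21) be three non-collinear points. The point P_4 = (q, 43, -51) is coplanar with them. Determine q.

The plane through P_1, P_2, P_3 has equation 396x − 792y = -12276.
Substituting P_4: (396)q + (-34056) = -12276, so q = 55.

55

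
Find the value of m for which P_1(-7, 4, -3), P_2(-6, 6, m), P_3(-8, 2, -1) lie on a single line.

Direction P_1P_3 = (-1, -2, 2). From the x-coordinate of P_2, the parameter along the line is τ = (-6 − (-7))/(-1) = -1.
Then m = (-3) + (-1)·(2) = -5.

-5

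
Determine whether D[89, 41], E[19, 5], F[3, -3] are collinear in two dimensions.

DE = (-70, -36), DF = (-86, -44).
det[DE; DF] = (-70)(-44) − (-36)(-86) = -16.
The determinant is nonzero, so they are not collinear.

No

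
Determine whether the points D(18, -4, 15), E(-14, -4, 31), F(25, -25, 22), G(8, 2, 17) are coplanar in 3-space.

Yes

A normal to the plane through D, E, F is n = DE × DF = (336, 336, 672).
The plane has equation n·P = 14784. For G: n·G = 14784.
Equal, so G lies in the plane and all four are coplanar.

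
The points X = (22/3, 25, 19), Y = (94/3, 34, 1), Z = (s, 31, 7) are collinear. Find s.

70/3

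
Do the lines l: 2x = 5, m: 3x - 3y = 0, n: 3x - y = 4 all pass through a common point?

Lines aᵢx + bᵢy = cᵢ with pairwise distinct directions are concurrent exactly when det[aᵢ bᵢ cᵢ] = 0.
Here the determinant is 6.
Nonzero, so no common point exists.

No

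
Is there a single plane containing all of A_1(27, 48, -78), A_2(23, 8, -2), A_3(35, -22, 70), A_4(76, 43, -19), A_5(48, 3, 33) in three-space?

Yes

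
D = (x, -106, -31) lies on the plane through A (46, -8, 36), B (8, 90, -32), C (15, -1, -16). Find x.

3

The plane through A, B, C has equation −4620x + 132y + 2772z = -113784.
Substituting D: (-4620)x + (-99924) = -113784, so x = 3.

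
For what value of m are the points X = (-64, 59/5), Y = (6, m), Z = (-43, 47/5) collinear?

19/5

The three points are collinear iff det[XY; XZ] = 0.
This determinant is linear in m: (-21)m + (399/5) = 0, so m = 19/5.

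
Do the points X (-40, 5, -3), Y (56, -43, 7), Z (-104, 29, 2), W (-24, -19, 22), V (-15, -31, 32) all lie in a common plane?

No

The plane through X, Y, Z has normal n = XY × XZ = (-480, -1120, -768) and equation n·P = 15904.
Checking the remaining points: n·W = 15904, n·V = 17344.
Since n·V = 17344 ≠ 15904, V is off the plane and the points are not all coplanar.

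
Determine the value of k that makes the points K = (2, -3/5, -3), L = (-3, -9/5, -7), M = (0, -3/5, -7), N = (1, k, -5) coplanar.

-3/5

Normal to plane KLM: n = (24/5, -12, -12/5); plane equation n·P = 24.
Requiring n·N = 24: (-12)k + (84/5) = 24.
So k = -3/5.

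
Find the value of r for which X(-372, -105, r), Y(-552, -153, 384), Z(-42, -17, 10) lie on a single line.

Direction YZ = (510, 136, -374). From the x-coordinate of X, the parameter along the line is τ = (-372 − (-552))/510 = 6/17.
Then r = 384 + 6/17·(-374) = 252.

252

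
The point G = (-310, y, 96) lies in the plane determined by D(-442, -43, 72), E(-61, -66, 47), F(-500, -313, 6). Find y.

Coplanarity requires DE · (DF × DG) = 0.
DE = (381, -23, -25), DF = (-58, -270, -66); the triple product is linear in y with coefficient 26596 and constant term -2047892.
Setting it to zero: y = 77.

77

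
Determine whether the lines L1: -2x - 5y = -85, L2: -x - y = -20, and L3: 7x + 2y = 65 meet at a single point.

Yes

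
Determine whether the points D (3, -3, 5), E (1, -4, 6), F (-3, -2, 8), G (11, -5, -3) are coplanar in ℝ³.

No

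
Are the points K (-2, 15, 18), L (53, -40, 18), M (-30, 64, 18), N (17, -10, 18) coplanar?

The four points are coplanar iff the 3×3 determinant with rows KL, KM, KN is zero.
Rows: (55, -55, 0), (-28, 49, 0), (19, -25, 0).
Expanding along the first row: (55)(0) − (-55)(0) + (0)(-231) = 0.
Zero determinant ⇒ coplanar.

Yes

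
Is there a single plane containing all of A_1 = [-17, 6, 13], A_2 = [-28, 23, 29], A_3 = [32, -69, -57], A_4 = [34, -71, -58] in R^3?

Yes

With A_1 as base: A_1A_2 = (-11, 17, 16), A_1A_3 = (49, -75, -70), A_1A_4 = (51, -77, -71).
A_1A_3 × A_1A_4 = (-65, -91, 52).
A_1A_2 · (A_1A_3 × A_1A_4) = 0.
The scalar triple product vanishes, so the four points are coplanar.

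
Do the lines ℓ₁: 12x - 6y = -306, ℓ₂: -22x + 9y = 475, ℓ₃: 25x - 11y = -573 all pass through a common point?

The three lines meet at one point iff the augmented coefficient matrix [aᵢ bᵢ cᵢ] has rank < 3, i.e. its determinant vanishes.
Here the determinant is 0.
It vanishes, so the lines are concurrent at (-4, 43).

Yes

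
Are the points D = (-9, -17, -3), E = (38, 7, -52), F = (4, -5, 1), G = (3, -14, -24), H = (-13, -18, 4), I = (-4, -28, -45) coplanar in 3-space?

No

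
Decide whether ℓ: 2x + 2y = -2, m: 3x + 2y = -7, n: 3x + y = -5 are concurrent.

Lines aᵢx + bᵢy = cᵢ with pairwise distinct directions are concurrent exactly when det[aᵢ bᵢ cᵢ] = 0.
Here the determinant is -12.
Nonzero, so no common point exists.

No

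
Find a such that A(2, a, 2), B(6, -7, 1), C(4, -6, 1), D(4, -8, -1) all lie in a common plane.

Coplanarity ⇔ det[AB; AC; AD] = 0.
Expanding, this is linear in a: (4)a + (16) = 0.
So a = -4.

-4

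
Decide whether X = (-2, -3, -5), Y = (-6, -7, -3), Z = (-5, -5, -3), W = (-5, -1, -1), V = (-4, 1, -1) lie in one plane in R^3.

Yes

The plane through X, Y, Z has normal n = XY × XZ = (-4, 2, -4) and equation n·P = 22.
Checking the remaining points: n·W = 22, n·V = 22.
All equal 22, so all 5 points lie in one plane.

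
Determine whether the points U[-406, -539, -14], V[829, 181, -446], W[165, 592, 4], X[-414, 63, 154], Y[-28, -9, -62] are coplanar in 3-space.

The plane through U, V, W has normal n = UV × UW = (501552, -268902, 985665) and equation n·P = -72491244.
Checking the remaining points: n·X = -72790944, n·Y = -72734568.
Since n·X = -72790944 ≠ -72491244, X is off the plane and the points are not all coplanar.

No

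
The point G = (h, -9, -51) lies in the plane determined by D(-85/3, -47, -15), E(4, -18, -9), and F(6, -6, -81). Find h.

22/3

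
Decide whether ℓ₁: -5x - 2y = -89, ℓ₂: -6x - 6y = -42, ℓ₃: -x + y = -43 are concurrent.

Yes

Intersecting ℓ₁ and ℓ₂: solving the 2×2 system gives (x, y) = (25, -18).
Substitute into ℓ₃: (-1)(25) + (1)(-18) = -43.
This equals -43, so (25, -18) lies on all three lines and they are concurrent.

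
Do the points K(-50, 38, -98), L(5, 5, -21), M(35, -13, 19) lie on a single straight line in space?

No

KL = (55, -33, 77), KM = (85, -51, 117).
KL × KM = (66, 110, 0).
The cross product is nonzero, so the points do not lie on one line.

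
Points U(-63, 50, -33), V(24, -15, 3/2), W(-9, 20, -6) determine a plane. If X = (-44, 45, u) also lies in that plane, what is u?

-41/2

Coplanarity requires UV · (UW × UX) = 0.
UV = (87, -65, 69/2), UW = (54, -30, 27); the triple product is linear in u with coefficient 900 and constant term 18450.
Setting it to zero: u = -41/2.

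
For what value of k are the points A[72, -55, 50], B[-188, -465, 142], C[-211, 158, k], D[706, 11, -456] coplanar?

349

The points are coplanar iff AB · (AC × AD) = 0.
Expanding, this is linear in k: (-242780)k + (84730220) = 0.
So k = 349.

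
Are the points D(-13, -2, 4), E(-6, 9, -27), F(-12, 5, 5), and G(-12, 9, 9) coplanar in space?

A normal to the plane through D, E, F is n = DE × DF = (228, -38, 38).
The plane has equation n·P = -2736. For G: n·G = -2736.
Equal, so G lies in the plane and all four are coplanar.

Yes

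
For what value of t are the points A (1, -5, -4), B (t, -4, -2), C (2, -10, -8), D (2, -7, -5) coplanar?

2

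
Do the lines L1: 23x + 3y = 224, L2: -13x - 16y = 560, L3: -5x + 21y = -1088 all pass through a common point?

Yes

The three lines meet at one point iff the augmented coefficient matrix [aᵢ bᵢ cᵢ] has rank < 3, i.e. its determinant vanishes.
Here the determinant is 0.
It vanishes, so the lines are concurrent at (16, -48).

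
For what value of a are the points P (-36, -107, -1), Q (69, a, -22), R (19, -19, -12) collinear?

Direction PR = (55, 88, -11). From the x-coordinate of Q, the parameter along the line is τ = (69 − (-36))/55 = 21/11.
Then a = (-107) + 21/11·(88) = 61.

61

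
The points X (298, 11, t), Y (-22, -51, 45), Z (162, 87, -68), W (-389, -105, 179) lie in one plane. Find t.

-78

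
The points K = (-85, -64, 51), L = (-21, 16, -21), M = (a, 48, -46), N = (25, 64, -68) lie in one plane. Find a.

The points are coplanar iff KL · (KM × KN) = 0.
Expanding, this is linear in a: (304)a + (912) = 0.
So a = -3.

-3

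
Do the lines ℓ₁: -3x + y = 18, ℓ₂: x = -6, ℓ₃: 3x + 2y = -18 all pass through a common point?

Yes

Intersecting ℓ₁ and ℓ₂: solving the 2×2 system gives (x, y) = (-6, 0).
Substitute into ℓ₃: (3)(-6) + (2)(0) = -18.
This equals -18, so (-6, 0) lies on all three lines and they are concurrent.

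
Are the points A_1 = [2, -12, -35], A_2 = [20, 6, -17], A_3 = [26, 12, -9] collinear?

No

A_1A_2 = (18, 18, 18), A_1A_3 = (24, 24, 26).
Comparing components 2 and 3: (18)(26) − (18)(24) = 36 ≠ 0, so A_1A_2 and A_1A_3 are not parallel and the points are not collinear.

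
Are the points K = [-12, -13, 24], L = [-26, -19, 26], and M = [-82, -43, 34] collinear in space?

Yes

KL = (-14, -6, 2), KM = (-70, -30, 10).
KL × KM = (0, 0, 0).
The cross product vanishes, so the three points are collinear.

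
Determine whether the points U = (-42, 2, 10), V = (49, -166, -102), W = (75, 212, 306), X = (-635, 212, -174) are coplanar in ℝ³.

Yes

A normal to the plane through U, V, W is n = UV × UW = (-26208, -40040, 38766).
The plane has equation n·P = 1408316. For X: n·X = 1408316.
Equal, so X lies in the plane and all four are coplanar.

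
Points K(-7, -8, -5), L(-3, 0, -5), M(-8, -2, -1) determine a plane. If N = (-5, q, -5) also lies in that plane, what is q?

A normal to the plane is n = KL × KM = (32, -16, 32).
N lies in the plane iff n · KN = 0.
This gives (-16)q + (-64) = 0, so q = -4.

-4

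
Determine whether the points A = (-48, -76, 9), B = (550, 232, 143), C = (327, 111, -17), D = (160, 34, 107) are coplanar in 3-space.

A normal to the plane through A, B, C is n = AB × AC = (-33066, 65798, -3674).
The plane has equation n·P = -3446546. For D: n·D = -3446546.
Equal, so D lies in the plane and all four are coplanar.

Yes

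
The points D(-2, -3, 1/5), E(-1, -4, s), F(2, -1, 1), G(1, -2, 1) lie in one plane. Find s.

1

Coplanarity ⇔ det[DE; DF; DG] = 0.
Expanding, this is linear in s: (-2)s + (2) = 0.
So s = 1.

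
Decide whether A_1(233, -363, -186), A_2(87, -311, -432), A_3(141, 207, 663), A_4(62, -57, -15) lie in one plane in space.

With A_1 as base: A_1A_2 = (-146, 52, -246), A_1A_3 = (-92, 570, 849), A_1A_4 = (-171, 306, 171).
A_1A_3 × A_1A_4 = (-162324, -129447, 69318).
A_1A_2 · (A_1A_3 × A_1A_4) = -84168.
Since -84168 ≠ 0, the four points are not coplanar.

No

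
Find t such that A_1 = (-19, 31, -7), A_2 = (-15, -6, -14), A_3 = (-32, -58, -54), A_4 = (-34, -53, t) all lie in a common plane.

-55

Normal to plane A_1A_2A_3: n = (1116, 279, -837); plane equation n·P = -6696.
Requiring n·A_4 = -6696: (-837)t + (-52731) = -6696.
So t = -55.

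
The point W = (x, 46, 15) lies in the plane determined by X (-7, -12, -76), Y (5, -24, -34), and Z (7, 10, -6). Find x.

Coplanarity requires XY · (XZ × XW) = 0.
XY = (12, -12, 42), XZ = (14, 22, 70); the triple product is linear in x with coefficient -1764 and constant term 12348.
Setting it to zero: x = 7.

7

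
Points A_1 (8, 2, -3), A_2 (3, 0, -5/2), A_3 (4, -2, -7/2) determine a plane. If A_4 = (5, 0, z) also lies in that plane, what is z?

A normal to the plane is n = A_1A_2 × A_1A_3 = (3, -9/2, 12).
A_4 lies in the plane iff n · A_1A_4 = 0.
This gives (12)z + (36) = 0, so z = -3.

-3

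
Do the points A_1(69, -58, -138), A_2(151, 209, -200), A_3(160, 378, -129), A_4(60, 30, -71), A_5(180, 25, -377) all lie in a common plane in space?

The plane through A_1, A_2, A_3 has normal n = A_1A_2 × A_1A_3 = (29435, -6380, 11455) and equation n·P = 820265.
Checking the remaining points: n·A_4 = 761395, n·A_5 = 820265.
Since n·A_4 = 761395 ≠ 820265, A_4 is off the plane and the points are not all coplanar.

No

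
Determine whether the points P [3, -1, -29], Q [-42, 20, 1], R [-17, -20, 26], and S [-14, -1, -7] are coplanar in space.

With P as base: PQ = (-45, 21, 30), PR = (-20, -19, 55), PS = (-17, 0, 22).
PR × PS = (-418, -495, -323).
PQ · (PR × PS) = -1275.
Since -1275 ≠ 0, the four points are not coplanar.

No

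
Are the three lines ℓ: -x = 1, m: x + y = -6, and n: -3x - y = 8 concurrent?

Yes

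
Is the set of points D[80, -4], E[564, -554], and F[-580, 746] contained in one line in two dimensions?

DE = (484, -550), DF = (-660, 750).
Checking proportionality: DF = -15/11·DE, so the vectors are parallel and the points are collinear.

Yes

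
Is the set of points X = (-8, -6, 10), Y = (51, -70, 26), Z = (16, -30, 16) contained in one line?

XY = (59, -64, 16), XZ = (24, -24, 6).
XY × XZ = (0, 30, 120).
The cross product is nonzero, so the points do not lie on one line.

No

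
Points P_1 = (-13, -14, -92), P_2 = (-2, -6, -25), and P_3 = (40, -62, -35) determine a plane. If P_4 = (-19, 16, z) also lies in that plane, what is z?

-23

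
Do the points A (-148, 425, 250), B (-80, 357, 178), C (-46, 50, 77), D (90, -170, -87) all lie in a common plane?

Yes

A normal to the plane through A, B, C is n = AB × AC = (-15236, 4420, -18564).
The plane has equation n·P = -507572. For D: n·D = -507572.
Equal, so D lies in the plane and all four are coplanar.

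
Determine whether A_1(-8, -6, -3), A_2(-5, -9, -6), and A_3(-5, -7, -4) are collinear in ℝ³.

No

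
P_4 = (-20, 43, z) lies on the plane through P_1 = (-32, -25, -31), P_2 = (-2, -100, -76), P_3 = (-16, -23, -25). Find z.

21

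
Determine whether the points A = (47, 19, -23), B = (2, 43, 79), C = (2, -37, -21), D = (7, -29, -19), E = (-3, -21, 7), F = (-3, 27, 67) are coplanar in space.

The plane through A, B, C has normal n = AB × AC = (5760, -4500, 3600) and equation n·P = 102420.
Checking the remaining points: n·D = 102420, n·E = 102420, n·F = 102420.
All equal 102420, so all 6 points lie in one plane.

Yes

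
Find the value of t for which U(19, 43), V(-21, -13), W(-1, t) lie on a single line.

The three points are collinear iff det[UV; UW] = 0.
This determinant is linear in t: (-40)t + (600) = 0, so t = 15.

15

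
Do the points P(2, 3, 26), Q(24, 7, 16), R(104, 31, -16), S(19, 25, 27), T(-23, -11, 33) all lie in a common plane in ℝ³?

The plane through P, Q, R has normal n = PQ × PR = (112, -96, 208) and equation n·X = 5344.
Checking the remaining points: n·S = 5344, n·T = 5344.
All equal 5344, so all 5 points lie in one plane.

Yes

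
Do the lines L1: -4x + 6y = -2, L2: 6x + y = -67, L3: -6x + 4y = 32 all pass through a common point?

Yes

Lines aᵢx + bᵢy = cᵢ with pairwise distinct directions are concurrent exactly when det[aᵢ bᵢ cᵢ] = 0.
Here the determinant is 0.
It vanishes, so the lines are concurrent at (-10, -7).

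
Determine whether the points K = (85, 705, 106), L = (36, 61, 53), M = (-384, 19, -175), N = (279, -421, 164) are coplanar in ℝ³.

Yes

A normal to the plane through K, L, M is n = KL × KM = (144606, 11088, -268422).
The plane has equation n·P = -8344182. For N: n·N = -8344182.
Equal, so N lies in the plane and all four are coplanar.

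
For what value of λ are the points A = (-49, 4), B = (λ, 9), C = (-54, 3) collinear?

The three points are collinear iff det[AB; AC] = 0.
This determinant is linear in λ: (-1)λ + (-24) = 0, so λ = -24.

-24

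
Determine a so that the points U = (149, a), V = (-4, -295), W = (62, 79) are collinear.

572

The three points are collinear iff det[UV; UW] = 0.
This determinant is linear in a: (66)a + (-37752) = 0, so a = 572.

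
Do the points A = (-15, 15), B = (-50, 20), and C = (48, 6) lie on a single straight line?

Yes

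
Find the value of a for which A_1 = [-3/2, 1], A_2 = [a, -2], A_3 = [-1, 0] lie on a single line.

The three points are collinear iff det[A_1A_2; A_1A_3] = 0.
This determinant is linear in a: (-1)a + (0) = 0, so a = 0.

0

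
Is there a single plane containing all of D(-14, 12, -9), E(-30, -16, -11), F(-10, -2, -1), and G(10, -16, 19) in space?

Yes

The four points are coplanar iff the 3×3 determinant with rows DE, DF, DG is zero.
Rows: (-16, -28, -2), (4, -14, 8), (24, -28, 28).
Expanding along the first row: (-16)(-168) − (-28)(-80) + (-2)(224) = 0.
Zero determinant ⇒ coplanar.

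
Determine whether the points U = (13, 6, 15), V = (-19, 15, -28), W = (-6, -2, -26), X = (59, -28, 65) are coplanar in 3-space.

No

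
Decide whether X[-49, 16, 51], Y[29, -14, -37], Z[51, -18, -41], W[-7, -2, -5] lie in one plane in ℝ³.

Yes

The four points are coplanar iff the 3×3 determinant with rows XY, XZ, XW is zero.
Rows: (78, -30, -88), (100, -34, -92), (42, -18, -56).
Expanding along the first row: (78)(248) − (-30)(-1736) + (-88)(-372) = 0.
Zero determinant ⇒ coplanar.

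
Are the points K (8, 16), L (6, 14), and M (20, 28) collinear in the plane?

Yes

KL = (-2, -2), KM = (12, 12).
Twice the signed area of △KLM is (-2)(12) − (-2)(12) = 0.
The triangle is degenerate (zero area), so the points are collinear.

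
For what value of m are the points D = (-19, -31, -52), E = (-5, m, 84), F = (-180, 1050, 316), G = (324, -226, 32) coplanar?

The points are coplanar iff DE · (DF × DG) = 0.
Expanding, this is linear in m: (139748)m + (-39548684) = 0.
So m = 283.

283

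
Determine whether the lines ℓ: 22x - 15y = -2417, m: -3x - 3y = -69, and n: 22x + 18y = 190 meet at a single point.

Intersecting ℓ and m: solving the 2×2 system gives (x, y) = (-56, 79).
Substitute into n: (22)(-56) + (18)(79) = 190.
This equals 190, so (-56, 79) lies on all three lines and they are concurrent.

Yes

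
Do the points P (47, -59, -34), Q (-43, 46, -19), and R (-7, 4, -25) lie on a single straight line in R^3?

PQ = (-90, 105, 15), PR = (-54, 63, 9).
Each component of PR is 3/5 times the corresponding component of PQ, so PR = 3/5·PQ and the points are collinear.

Yes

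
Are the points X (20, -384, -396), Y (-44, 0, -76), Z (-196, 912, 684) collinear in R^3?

XY = (-64, 384, 320), XZ = (-216, 1296, 1080).
XY × XZ = (0, 0, 0).
The cross product vanishes, so the three points are collinear.

Yes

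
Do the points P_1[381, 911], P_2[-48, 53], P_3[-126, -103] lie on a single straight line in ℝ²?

P_1P_2 = (-429, -858), P_1P_3 = (-507, -1014).
Twice the signed area of △P_1P_2P_3 is (-429)(-1014) − (-858)(-507) = 0.
The triangle is degenerate (zero area), so the points are collinear.

Yes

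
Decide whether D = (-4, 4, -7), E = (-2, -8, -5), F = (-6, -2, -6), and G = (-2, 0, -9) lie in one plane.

No

With D as base: DE = (2, -12, 2), DF = (-2, -6, 1), DG = (2, -4, -2).
DF × DG = (16, -2, 20).
DE · (DF × DG) = 96.
Since 96 ≠ 0, the four points are not coplanar.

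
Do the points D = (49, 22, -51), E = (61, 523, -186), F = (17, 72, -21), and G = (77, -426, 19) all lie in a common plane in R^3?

With D as base: DE = (12, 501, -135), DF = (-32, 50, 30), DG = (28, -448, 70).
DF × DG = (16940, 3080, 12936).
DE · (DF × DG) = 0.
The scalar triple product vanishes, so the four points are coplanar.

Yes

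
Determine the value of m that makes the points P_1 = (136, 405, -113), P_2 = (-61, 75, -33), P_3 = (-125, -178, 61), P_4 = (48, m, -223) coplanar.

570

The points are coplanar iff P_1P_2 · (P_1P_3 × P_1P_4) = 0.
Expanding, this is linear in m: (13398)m + (-7636860) = 0.
So m = 570.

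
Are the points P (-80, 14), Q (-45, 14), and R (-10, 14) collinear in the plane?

PQ = (35, 0), PR = (70, 0).
Checking proportionality: PR = 2·PQ, so the vectors are parallel and the points are collinear.

Yes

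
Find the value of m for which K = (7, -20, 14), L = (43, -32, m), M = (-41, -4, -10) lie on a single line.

32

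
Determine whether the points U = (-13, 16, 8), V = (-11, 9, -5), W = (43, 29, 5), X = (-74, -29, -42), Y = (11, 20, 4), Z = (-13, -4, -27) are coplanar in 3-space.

The plane through U, V, W has normal n = UV × UW = (190, -722, 418) and equation n·P = -10678.
Checking the remaining points: n·X = -10678, n·Y = -10678, n·Z = -10868.
Since n·Z = -10868 ≠ -10678, Z is off the plane and the points are not all coplanar.

No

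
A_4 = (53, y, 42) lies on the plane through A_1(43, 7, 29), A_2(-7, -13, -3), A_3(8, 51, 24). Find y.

33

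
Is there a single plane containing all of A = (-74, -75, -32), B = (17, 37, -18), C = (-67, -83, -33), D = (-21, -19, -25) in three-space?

With A as base: AB = (91, 112, 14), AC = (7, -8, -1), AD = (53, 56, 7).
AC × AD = (0, -102, 816).
AB · (AC × AD) = 0.
The scalar triple product vanishes, so the four points are coplanar.

Yes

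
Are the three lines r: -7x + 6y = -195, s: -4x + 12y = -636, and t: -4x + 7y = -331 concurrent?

The three lines meet at one point iff the augmented coefficient matrix [aᵢ bᵢ cᵢ] has rank < 3, i.e. its determinant vanishes.
Here the determinant is 60.
Nonzero, so no common point exists.

No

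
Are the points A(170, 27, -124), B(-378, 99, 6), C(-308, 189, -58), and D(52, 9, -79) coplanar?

The four points are coplanar iff the 3×3 determinant with rows AB, AC, AD is zero.
Rows: (-548, 72, 130), (-478, 162, 66), (-118, -18, 45).
Expanding along the first row: (-548)(8478) − (72)(-13722) + (130)(27720) = -54360.
Nonzero ⇒ not coplanar.

No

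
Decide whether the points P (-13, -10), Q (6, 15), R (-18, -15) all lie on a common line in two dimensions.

PQ = (19, 25), PR = (-5, -5).
det[PQ; PR] = (19)(-5) − (25)(-5) = 30.
The determinant is nonzero, so they are not collinear.

No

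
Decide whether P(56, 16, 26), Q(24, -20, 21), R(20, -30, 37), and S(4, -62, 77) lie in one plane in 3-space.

The four points are coplanar iff the 3×3 determinant with rows PQ, PR, PS is zero.
Rows: (-32, -36, -5), (-36, -46, 11), (-52, -78, 51).
Expanding along the first row: (-32)(-1488) − (-36)(-1264) + (-5)(416) = 32.
Nonzero ⇒ not coplanar.

No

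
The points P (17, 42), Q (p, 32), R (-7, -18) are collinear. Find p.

The three points are collinear iff det[PQ; PR] = 0.
This determinant is linear in p: (-60)p + (780) = 0, so p = 13.

13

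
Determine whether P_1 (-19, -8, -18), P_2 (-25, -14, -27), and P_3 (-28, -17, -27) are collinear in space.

P_1P_2 = (-6, -6, -9), P_1P_3 = (-9, -9, -9).
Comparing components 2 and 3: (-6)(-9) − (-9)(-9) = -27 ≠ 0, so P_1P_2 and P_1P_3 are not parallel and the points are not collinear.

No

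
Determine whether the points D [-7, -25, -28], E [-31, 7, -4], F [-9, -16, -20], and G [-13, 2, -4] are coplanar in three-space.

Yes

The four points are coplanar iff the 3×3 determinant with rows DE, DF, DG is zero.
Rows: (-24, 32, 24), (-2, 9, 8), (-6, 27, 24).
Expanding along the first row: (-24)(0) − (32)(0) + (24)(0) = 0.
Zero determinant ⇒ coplanar.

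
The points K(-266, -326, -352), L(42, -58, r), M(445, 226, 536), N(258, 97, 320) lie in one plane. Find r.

Normal to plane KMN: n = (-4680, -12480, 11505); plane equation n·P = 1263600.
Requiring n·L = 1263600: (11505)r + (527280) = 1263600.
So r = 64.

64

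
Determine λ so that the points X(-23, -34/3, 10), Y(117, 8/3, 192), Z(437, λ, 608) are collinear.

104/3

Direction XY = (140, 14, 182). From the x-coordinate of Z, the parameter along the line is τ = (437 − (-23))/140 = 23/7.
Then λ = (-34/3) + 23/7·(14) = 104/3.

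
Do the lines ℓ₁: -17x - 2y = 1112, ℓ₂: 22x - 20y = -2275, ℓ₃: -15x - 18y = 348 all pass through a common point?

No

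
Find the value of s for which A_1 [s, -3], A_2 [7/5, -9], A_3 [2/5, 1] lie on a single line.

4/5

The three points are collinear iff det[A_1A_2; A_1A_3] = 0.
This determinant is linear in s: (-10)s + (8) = 0, so s = 4/5.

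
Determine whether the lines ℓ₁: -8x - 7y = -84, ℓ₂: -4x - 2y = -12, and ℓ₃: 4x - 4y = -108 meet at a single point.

Yes

Intersecting ℓ₁ and ℓ₂: solving the 2×2 system gives (x, y) = (-7, 20).
Substitute into ℓ₃: (4)(-7) + (-4)(20) = -108.
This equals -108, so (-7, 20) lies on all three lines and they are concurrent.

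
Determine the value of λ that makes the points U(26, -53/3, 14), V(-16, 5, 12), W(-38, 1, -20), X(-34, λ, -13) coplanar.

Coplanarity ⇔ det[UV; UW; UX] = 0.
Expanding, this is linear in λ: (-1300)λ + (9100/3) = 0.
So λ = 7/3.

7/3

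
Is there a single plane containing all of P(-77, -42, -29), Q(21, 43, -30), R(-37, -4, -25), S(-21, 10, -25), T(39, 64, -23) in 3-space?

The plane through P, Q, R has normal n = PQ × PR = (378, -432, 324) and equation n·X = -20358.
Checking the remaining points: n·S = -20358, n·T = -20358.
All equal -20358, so all 5 points lie in one plane.

Yes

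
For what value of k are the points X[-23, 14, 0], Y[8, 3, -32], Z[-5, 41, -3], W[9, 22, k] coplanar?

Normal to plane XYZ: n = (897, -483, 1035); plane equation n·P = -27393.
Requiring n·W = -27393: (1035)k + (-2553) = -27393.
So k = -24.

-24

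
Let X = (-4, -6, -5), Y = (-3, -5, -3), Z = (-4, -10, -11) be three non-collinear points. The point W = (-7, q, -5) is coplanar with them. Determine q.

-5

The plane through X, Y, Z has equation 2x + 6y − 4z = -24.
Substituting W: (6)q + (6) = -24, so q = -5.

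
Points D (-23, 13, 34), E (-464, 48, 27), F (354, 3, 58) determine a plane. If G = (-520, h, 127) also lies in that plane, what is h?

164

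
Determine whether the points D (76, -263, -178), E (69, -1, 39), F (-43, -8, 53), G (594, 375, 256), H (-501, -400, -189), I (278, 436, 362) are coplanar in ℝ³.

The plane through D, E, F has normal n = DE × DF = (5187, -24206, 29393) and equation n·P = 1528436.
Checking the remaining points: n·G = 1528436, n·H = 1528436, n·I = 1528436.
All equal 1528436, so all 6 points lie in one plane.

Yes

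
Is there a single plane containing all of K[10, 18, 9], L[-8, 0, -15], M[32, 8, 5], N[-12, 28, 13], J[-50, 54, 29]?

Yes

The plane through K, L, M has normal n = KL × KM = (-168, -600, 576) and equation n·P = -7296.
Checking the remaining points: n·N = -7296, n·J = -7296.
All equal -7296, so all 5 points lie in one plane.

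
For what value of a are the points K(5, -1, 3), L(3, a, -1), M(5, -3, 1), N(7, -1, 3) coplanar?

-5

Normal to plane KMN: n = (0, -4, 4); plane equation n·P = 16.
Requiring n·L = 16: (-4)a + (-4) = 16.
So a = -5.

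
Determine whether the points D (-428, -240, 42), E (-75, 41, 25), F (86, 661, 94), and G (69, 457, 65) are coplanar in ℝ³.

No

A normal to the plane through D, E, F is n = DE × DF = (29929, -27094, 173619).
The plane has equation n·P = 984946. For G: n·G = 968378.
968378 ≠ 984946, so G is off the plane.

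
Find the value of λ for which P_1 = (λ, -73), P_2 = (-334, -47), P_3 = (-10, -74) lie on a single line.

Collinearity: (P_1 − P_2) must be parallel to (P_3 − P_2) = (324, -27).
Cross-multiplying the components: (λ − (-334))·(-27) = (-26)·(324).
Solving gives λ = -22.

-22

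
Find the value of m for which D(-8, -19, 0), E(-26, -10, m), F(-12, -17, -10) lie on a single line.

Direction DF = (-4, 2, -10). From the x-coordinate of E, the parameter along the line is τ = (-26 − (-8))/(-4) = 9/2.
Then m = 0 + 9/2·(-10) = -45.

-45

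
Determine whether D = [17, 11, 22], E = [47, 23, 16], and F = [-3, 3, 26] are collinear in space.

Yes

DE = (30, 12, -6), DF = (-20, -8, 4).
Each component of DF is -2/3 times the corresponding component of DE, so DF = -2/3·DE and the points are collinear.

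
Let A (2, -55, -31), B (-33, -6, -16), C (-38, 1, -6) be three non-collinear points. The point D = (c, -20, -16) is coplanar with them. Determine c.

-23

A normal to the plane is n = AB × AC = (385, 275, 0).
D lies in the plane iff n · AD = 0.
This gives (385)c + (8855) = 0, so c = -23.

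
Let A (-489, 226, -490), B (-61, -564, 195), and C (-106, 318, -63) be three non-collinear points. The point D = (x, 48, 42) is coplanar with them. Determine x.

-70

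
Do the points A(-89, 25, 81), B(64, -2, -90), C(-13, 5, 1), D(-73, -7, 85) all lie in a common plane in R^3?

A normal to the plane through A, B, C is n = AB × AC = (-1260, -756, -1008).
The plane has equation n·P = 11592. For D: n·D = 11592.
Equal, so D lies in the plane and all four are coplanar.

Yes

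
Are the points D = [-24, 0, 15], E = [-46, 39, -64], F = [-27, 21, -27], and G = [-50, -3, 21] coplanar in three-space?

No

The four points are coplanar iff the 3×3 determinant with rows DE, DF, DG is zero.
Rows: (-22, 39, -79), (-3, 21, -42), (-26, -3, 6).
Expanding along the first row: (-22)(0) − (39)(-1110) + (-79)(555) = -555.
Nonzero ⇒ not coplanar.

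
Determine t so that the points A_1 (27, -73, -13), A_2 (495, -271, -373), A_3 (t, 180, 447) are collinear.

-571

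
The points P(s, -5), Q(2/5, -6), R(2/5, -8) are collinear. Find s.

The three points are collinear iff det[PQ; PR] = 0.
This determinant is linear in s: (2)s + (-4/5) = 0, so s = 2/5.

2/5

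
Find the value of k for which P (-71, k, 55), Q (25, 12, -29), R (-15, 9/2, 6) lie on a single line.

Collinearity requires PQ × PR = 0; each component is linear in k.
The x-component gives (-35)k + (-210) = 0, so k = -6.
The remaining components then also vanish.

-6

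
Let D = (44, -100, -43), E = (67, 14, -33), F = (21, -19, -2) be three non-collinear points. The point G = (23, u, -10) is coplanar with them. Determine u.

-43

The plane through D, E, F has equation 3864x − 1173y + 4485z = 94461.
Substituting G: (-1173)u + (44022) = 94461, so u = -43.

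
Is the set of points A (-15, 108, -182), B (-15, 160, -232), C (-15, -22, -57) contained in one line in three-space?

Yes

AB = (0, 52, -50), AC = (0, -130, 125).
Each component of AC is -5/2 times the corresponding component of AB, so AC = -5/2·AB and the points are collinear.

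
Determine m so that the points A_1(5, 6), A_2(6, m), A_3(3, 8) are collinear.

5

The three points are collinear iff det[A_1A_2; A_1A_3] = 0.
This determinant is linear in m: (2)m + (-10) = 0, so m = 5.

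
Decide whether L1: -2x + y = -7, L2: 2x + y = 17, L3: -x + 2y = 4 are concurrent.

Yes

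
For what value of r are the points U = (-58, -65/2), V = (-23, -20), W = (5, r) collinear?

The three points are collinear iff det[UV; UW] = 0.
This determinant is linear in r: (35)r + (350) = 0, so r = -10.

-10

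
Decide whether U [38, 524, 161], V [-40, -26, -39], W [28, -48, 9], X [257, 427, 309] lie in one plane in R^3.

A normal to the plane through U, V, W is n = UV × UW = (-30800, -9856, 39116).
The plane has equation n·P = -37268. For X: n·X = -37268.
Equal, so X lies in the plane and all four are coplanar.

Yes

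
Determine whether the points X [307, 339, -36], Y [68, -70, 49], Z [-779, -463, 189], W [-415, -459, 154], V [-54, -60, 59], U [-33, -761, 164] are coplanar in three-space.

Yes

The plane through X, Y, Z has normal n = XY × XZ = (-23855, -38535, -252496) and equation n·P = -11296994.
Checking the remaining points: n·W = -11296994, n·V = -11296994, n·U = -11296994.
All equal -11296994, so all 6 points lie in one plane.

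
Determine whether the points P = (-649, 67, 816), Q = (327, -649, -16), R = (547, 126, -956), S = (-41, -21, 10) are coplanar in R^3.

A normal to the plane through P, Q, R is n = PQ × PR = (1317840, 734400, 913920).
The plane has equation n·X = -60314640. For S: n·S = -60314640.
Equal, so S lies in the plane and all four are coplanar.

Yes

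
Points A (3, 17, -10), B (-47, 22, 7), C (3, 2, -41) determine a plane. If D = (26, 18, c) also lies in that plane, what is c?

-11

Coplanarity requires AB · (AC × AD) = 0.
AB = (-50, 5, 17), AC = (0, -15, -31); the triple product is linear in c with coefficient 750 and constant term 8250.
Setting it to zero: c = -11.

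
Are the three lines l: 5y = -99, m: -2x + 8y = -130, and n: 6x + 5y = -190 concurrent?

No

Lines aᵢx + bᵢy = cᵢ with pairwise distinct directions are concurrent exactly when det[aᵢ bᵢ cᵢ] = 0.
Here the determinant is -58.
Nonzero, so no common point exists.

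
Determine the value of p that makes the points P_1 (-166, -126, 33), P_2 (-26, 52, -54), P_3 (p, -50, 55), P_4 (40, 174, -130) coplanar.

The points are coplanar iff P_1P_2 · (P_1P_3 × P_1P_4) = 0.
Expanding, this is linear in p: (2914)p + (-5828) = 0.
So p = 2.

2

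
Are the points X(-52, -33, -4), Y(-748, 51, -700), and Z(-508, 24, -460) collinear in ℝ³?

XY = (-696, 84, -696), XZ = (-456, 57, -456).
Comparing components 2 and 3: (84)(-456) − (-696)(57) = 1368 ≠ 0, so XY and XZ are not parallel and the points are not collinear.

No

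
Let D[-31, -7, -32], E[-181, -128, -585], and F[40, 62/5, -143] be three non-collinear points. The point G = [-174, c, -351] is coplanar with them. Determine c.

Coplanarity requires DE · (DF × DG) = 0.
DE = (-150, -121, -553), DF = (71, 97/5, -111); the triple product is linear in c with coefficient -55913 and constant term -28291978/5.
Setting it to zero: c = -506/5.

-506/5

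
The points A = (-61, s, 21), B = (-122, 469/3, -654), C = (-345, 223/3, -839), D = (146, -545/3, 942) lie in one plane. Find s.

-59/3

The points are coplanar iff AB · (AC × AD) = 0.
Expanding, this is linear in s: (-306328)s + (-18073352/3) = 0.
So s = -59/3.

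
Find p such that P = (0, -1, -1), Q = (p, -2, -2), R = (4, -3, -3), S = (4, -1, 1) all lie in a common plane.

Normal to plane PRS: n = (-4, -16, 8); plane equation n·X = 8.
Requiring n·Q = 8: (-4)p + (16) = 8.
So p = 2.

2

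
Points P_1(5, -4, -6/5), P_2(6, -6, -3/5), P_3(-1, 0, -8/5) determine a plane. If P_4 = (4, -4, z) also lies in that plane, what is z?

-1

Coplanarity requires P_1P_2 · (P_1P_3 × P_1P_4) = 0.
P_1P_2 = (1, -2, 3/5), P_1P_3 = (-6, 4, -2/5); the triple product is linear in z with coefficient -8 and constant term -8.
Setting it to zero: z = -1.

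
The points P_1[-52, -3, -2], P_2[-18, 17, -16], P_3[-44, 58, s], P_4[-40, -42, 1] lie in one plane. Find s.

Coplanarity ⇔ det[P_1P_2; P_1P_3; P_1P_4] = 0.
Expanding, this is linear in s: (1566)s + (23490) = 0.
So s = -15.

-15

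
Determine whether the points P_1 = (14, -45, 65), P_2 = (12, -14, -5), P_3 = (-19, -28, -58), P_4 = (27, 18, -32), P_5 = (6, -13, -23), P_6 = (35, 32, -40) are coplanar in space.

The plane through P_1, P_2, P_3 has normal n = P_1P_2 × P_1P_3 = (-2623, 2064, 989) and equation n·P = -65317.
Checking the remaining points: n·P_4 = -65317, n·P_5 = -65317, n·P_6 = -65317.
All equal -65317, so all 6 points lie in one plane.

Yes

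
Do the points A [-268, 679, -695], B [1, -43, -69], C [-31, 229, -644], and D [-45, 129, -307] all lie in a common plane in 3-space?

With A as base: AB = (269, -722, 626), AC = (237, -450, 51), AD = (223, -550, 388).
AC × AD = (-146550, -80583, -30000).
AB · (AC × AD) = -21024.
Since -21024 ≠ 0, the four points are not coplanar.

No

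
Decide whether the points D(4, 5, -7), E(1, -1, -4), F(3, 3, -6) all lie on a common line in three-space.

Yes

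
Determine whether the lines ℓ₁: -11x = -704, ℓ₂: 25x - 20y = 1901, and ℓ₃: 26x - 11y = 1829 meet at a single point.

Intersecting ℓ₁ and ℓ₂: solving the 2×2 system gives (x, y) = (64, -301/20).
Substitute into ℓ₃: (26)(64) + (-11)(-301/20) = 36591/20.
But ℓ₃ requires 1829 ≠ 36591/20, so the three lines have no common point.

No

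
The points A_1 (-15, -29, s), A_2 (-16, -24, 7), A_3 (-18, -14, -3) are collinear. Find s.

12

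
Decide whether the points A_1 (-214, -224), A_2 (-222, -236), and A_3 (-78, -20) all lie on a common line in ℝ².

A_1A_2 = (-8, -12), A_1A_3 = (136, 204).
Twice the signed area of △A_1A_2A_3 is (-8)(204) − (-12)(136) = 0.
The triangle is degenerate (zero area), so the points are collinear.

Yes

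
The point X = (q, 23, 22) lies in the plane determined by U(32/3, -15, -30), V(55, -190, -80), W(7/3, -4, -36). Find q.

A normal to the plane is n = UV × UW = (1600, 2048/3, -2912/3).
X lies in the plane iff n · UX = 0.
This gives (1600)q + (-41600) = 0, so q = 26.

26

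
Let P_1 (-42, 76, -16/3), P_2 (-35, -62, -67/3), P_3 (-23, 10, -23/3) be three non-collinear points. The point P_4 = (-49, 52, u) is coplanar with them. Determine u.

A normal to the plane is n = P_1P_2 × P_1P_3 = (-800, -920/3, 2160).
P_4 lies in the plane iff n · P_1P_4 = 0.
This gives (2160)u + (24480) = 0, so u = -34/3.

-34/3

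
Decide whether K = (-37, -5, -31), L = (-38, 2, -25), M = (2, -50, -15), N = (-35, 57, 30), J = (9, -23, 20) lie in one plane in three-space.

No

The plane through K, L, M has normal n = KL × KM = (382, 250, -228) and equation n·P = -8316.
Checking the remaining points: n·N = -5960, n·J = -6872.
Since n·N = -5960 ≠ -8316, N is off the plane and the points are not all coplanar.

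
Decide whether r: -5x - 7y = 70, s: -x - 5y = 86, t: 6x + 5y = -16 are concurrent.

The three lines meet at one point iff the augmented coefficient matrix [aᵢ bᵢ cᵢ] has rank < 3, i.e. its determinant vanishes.
Here the determinant is 0.
It vanishes, so the lines are concurrent at (14, -20).

Yes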